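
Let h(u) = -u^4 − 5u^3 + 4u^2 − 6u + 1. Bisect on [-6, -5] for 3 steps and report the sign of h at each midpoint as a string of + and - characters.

++-

u = -5.5 gives h = 71.8125, positive; keep [-6, -5.5]
u = -5.75 gives h = 25.167969, positive; keep [-6, -5.75]
u = -5.875 gives h = -3.119385, negative; keep [-5.875, -5.75]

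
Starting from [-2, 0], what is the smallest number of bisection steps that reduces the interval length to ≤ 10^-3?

Width after n steps is 2/2^n. Need 2^n ≥ 2/10^-3 = 2000.
2^10 = 1024 < 2000 ≤ 2^11 = 2048, so n = 11.

11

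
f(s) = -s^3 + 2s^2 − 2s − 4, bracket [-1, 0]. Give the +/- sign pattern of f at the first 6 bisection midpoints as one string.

---+++

m = -0.5, f(m) = -2.375 (−); new bracket [-1, -0.5]
m = -0.75, f(m) = -0.953125 (−); new bracket [-1, -0.75]
m = -0.875, f(m) = -0.048828 (−); new bracket [-1, -0.875]
m = -0.9375, f(m) = 0.4568 (+); new bracket [-0.9375, -0.875]
m = -0.90625, f(m) = 0.1994 (+); new bracket [-0.90625, -0.875]
m = -0.890625, f(m) = 0.0741 (+); new bracket [-0.890625, -0.875]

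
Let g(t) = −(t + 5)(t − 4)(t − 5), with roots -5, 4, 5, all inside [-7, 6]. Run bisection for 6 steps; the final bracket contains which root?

-5

midpoint -0.5: g = -111.375 < 0 → [-7, -0.5]
midpoint -3.75: g = -84.765625 < 0 → [-7, -3.75]
midpoint -5.375: g = 36.474609 > 0 → [-5.375, -3.75]
midpoint -4.5625: g = -35.822 < 0 → [-5.375, -4.5625]
midpoint -4.96875: g = -2.794 < 0 → [-5.375, -4.96875]
midpoint -5.171875: g = 16.0351 > 0 → [-5.171875, -4.96875]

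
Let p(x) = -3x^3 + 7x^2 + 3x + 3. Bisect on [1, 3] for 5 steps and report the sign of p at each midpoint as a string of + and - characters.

p(2) = 13 > 0, so the root lies in [2, 3]
p(2.5) = 7.375 > 0, so the root lies in [2.5, 3]
p(2.75) = 1.796875 > 0, so the root lies in [2.75, 3]
p(2.875) = -1.8066 < 0, so the root lies in [2.75, 2.875]
p(2.8125) = 0.0667 > 0, so the root lies in [2.8125, 2.875]

+++-+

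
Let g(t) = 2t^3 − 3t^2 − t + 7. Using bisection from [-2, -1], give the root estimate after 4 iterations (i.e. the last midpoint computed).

t = -1.5 gives g = -5, negative; keep [-1.5, -1]
t = -1.25 gives g = -0.34375, negative; keep [-1.25, -1]
t = -1.125 gives g = 1.480469, positive; keep [-1.25, -1.125]
t = -1.1875 gives g = 0.6079, positive; keep [-1.25, -1.1875]

-1.1875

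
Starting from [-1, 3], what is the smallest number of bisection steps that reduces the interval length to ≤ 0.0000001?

Width after n steps is 4/2^n. Need 2^n ≥ 4/0.0000001 = 40000000.
2^25 = 33554432 < 40000000 ≤ 2^26 = 67108864, so n = 26.

26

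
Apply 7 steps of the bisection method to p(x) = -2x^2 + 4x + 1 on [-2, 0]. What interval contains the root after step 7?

[-0.234375, -0.21875]

x = -1 gives p = -5, negative; keep [-1, 0]
x = -0.5 gives p = -1.5, negative; keep [-0.5, 0]
x = -0.25 gives p = -0.125, negative; keep [-0.25, 0]
x = -0.125 gives p = 0.4688, positive; keep [-0.25, -0.125]
x = -0.1875 gives p = 0.1797, positive; keep [-0.25, -0.1875]
x = -0.21875 gives p = 0.0293, positive; keep [-0.25, -0.21875]
x = -0.234375 gives p = -0.0474, negative; keep [-0.234375, -0.21875]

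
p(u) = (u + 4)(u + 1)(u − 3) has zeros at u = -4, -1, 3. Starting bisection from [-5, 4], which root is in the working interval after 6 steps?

midpoint -0.5: p = -6.125 < 0 → [-0.5, 4]
midpoint 1.75: p = -19.765625 < 0 → [1.75, 4]
midpoint 2.875: p = -3.330078 < 0 → [2.875, 4]
midpoint 3.4375: p = 14.4392 > 0 → [2.875, 3.4375]
midpoint 3.15625: p = 4.6474 > 0 → [2.875, 3.15625]
midpoint 3.015625: p = 0.4402 > 0 → [2.875, 3.015625]

3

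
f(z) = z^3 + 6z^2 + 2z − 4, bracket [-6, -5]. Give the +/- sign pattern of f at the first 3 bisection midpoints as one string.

m = -5.5, f(m) = 0.125 (+); new bracket [-6, -5.5]
m = -5.75, f(m) = -7.234375 (−); new bracket [-5.75, -5.5]
m = -5.625, f(m) = -3.384766 (−); new bracket [-5.625, -5.5]

+--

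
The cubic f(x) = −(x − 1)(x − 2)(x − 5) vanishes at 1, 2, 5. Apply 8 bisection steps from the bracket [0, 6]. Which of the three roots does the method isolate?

5

x = 3 gives f = 4, positive; keep [3, 6]
x = 4.5 gives f = 4.375, positive; keep [4.5, 6]
x = 5.25 gives f = -3.453125, negative; keep [4.5, 5.25]
x = 4.875 gives f = 1.3926, positive; keep [4.875, 5.25]
x = 5.0625 gives f = -0.7776, negative; keep [4.875, 5.0625]
x = 4.96875 gives f = 0.3682, positive; keep [4.96875, 5.0625]
x = 5.015625 gives f = -0.1892, negative; keep [4.96875, 5.015625]
x = 4.9921875 gives f = 0.0933, positive; keep [4.9921875, 5.015625]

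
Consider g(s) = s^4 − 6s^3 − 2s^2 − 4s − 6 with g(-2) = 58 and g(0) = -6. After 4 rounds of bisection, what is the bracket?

g(-1) = 3 > 0, so the root lies in [-1, 0]
g(-0.5) = -3.6875 < 0, so the root lies in [-1, -0.5]
g(-0.75) = -1.277344 < 0, so the root lies in [-1, -0.75]
g(-0.875) = 0.5745 > 0, so the root lies in [-0.875, -0.75]

[-0.875, -0.75]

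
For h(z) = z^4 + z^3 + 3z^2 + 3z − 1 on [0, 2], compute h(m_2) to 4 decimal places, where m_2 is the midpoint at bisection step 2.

1.4375

h(1) = 7 > 0, so the root lies in [0, 1]
h(0.5) = 1.4375 > 0, so the root lies in [0, 0.5]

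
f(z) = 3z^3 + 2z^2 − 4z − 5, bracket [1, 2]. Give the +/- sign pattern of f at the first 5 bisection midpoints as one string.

+-+-+

midpoint 1.5: f = 3.625 > 0 → [1, 1.5]
midpoint 1.25: f = -1.015625 < 0 → [1.25, 1.5]
midpoint 1.375: f = 1.080078 > 0 → [1.25, 1.375]
midpoint 1.3125: f = -0.0217 < 0 → [1.3125, 1.375]
midpoint 1.34375: f = 0.5154 > 0 → [1.3125, 1.34375]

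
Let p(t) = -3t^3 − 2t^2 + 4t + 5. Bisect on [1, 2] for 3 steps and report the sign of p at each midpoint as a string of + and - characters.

-+-

p(1.5) = -3.625 < 0, so the root lies in [1, 1.5]
p(1.25) = 1.015625 > 0, so the root lies in [1.25, 1.5]
p(1.375) = -1.080078 < 0, so the root lies in [1.25, 1.375]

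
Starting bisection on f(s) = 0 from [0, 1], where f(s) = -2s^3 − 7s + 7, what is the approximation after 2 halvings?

0.75

s = 0.5 gives f = 3.25, positive; keep [0.5, 1]
s = 0.75 gives f = 0.90625, positive; keep [0.75, 1]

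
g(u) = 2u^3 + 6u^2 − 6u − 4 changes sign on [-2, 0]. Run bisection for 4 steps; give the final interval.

[-0.5, -0.375]

u = -1 gives g = 6, positive; keep [-1, 0]
u = -0.5 gives g = 0.25, positive; keep [-0.5, 0]
u = -0.25 gives g = -2.15625, negative; keep [-0.5, -0.25]
u = -0.375 gives g = -1.0117, negative; keep [-0.5, -0.375]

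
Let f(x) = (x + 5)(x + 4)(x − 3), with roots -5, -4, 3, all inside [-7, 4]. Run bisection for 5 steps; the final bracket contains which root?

midpoint -1.5: f = -39.375 < 0 → [-1.5, 4]
midpoint 1.25: f = -57.421875 < 0 → [1.25, 4]
midpoint 2.625: f = -18.943359 < 0 → [2.625, 4]
midpoint 3.3125: f = 18.9954 > 0 → [2.625, 3.3125]
midpoint 2.96875: f = -1.7354 < 0 → [2.96875, 3.3125]

3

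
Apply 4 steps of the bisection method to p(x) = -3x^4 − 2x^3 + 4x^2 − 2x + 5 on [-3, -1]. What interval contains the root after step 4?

[-1.875, -1.75]

x = -2 gives p = -7, negative; keep [-2, -1]
x = -1.5 gives p = 8.5625, positive; keep [-2, -1.5]
x = -1.75 gives p = 3.332031, positive; keep [-2, -1.75]
x = -1.875 gives p = -1.0828, negative; keep [-1.875, -1.75]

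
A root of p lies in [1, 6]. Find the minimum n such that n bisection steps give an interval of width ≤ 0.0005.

14

Width after n steps is 5/2^n. Need 2^n ≥ 5/0.0005 = 10000.
2^13 = 8192 < 10000 ≤ 2^14 = 16384, so n = 14.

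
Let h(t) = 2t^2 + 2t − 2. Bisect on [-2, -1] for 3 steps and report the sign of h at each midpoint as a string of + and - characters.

-++

t = -1.5 gives h = -0.5, negative; keep [-2, -1.5]
t = -1.75 gives h = 0.625, positive; keep [-1.75, -1.5]
t = -1.625 gives h = 0.03125, positive; keep [-1.625, -1.5]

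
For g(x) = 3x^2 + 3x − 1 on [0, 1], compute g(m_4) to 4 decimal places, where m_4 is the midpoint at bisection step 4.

0.2305

x = 0.5 gives g = 1.25, positive; keep [0, 0.5]
x = 0.25 gives g = -0.0625, negative; keep [0.25, 0.5]
x = 0.375 gives g = 0.546875, positive; keep [0.25, 0.375]
x = 0.3125 gives g = 0.2305, positive; keep [0.25, 0.3125]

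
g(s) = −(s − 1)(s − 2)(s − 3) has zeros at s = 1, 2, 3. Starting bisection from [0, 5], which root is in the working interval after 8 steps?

midpoint 2.5: g = 0.375 > 0 → [2.5, 5]
midpoint 3.75: g = -3.609375 < 0 → [2.5, 3.75]
midpoint 3.125: g = -0.298828 < 0 → [2.5, 3.125]
midpoint 2.8125: g = 0.2761 > 0 → [2.8125, 3.125]
midpoint 2.96875: g = 0.0596 > 0 → [2.96875, 3.125]
midpoint 3.046875: g = -0.1004 < 0 → [2.96875, 3.046875]
midpoint 3.0078125: g = -0.0158 < 0 → [2.96875, 3.0078125]
midpoint 2.98828125: g = 0.023 > 0 → [2.98828125, 3.0078125]

3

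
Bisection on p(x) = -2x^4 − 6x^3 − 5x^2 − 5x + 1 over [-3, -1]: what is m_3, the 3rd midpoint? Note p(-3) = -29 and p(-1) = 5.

-2.25

p(-2) = 7 > 0, so the root lies in [-3, -2]
p(-2.5) = -2.125 < 0, so the root lies in [-2.5, -2]
p(-2.25) = 4.023438 > 0, so the root lies in [-2.5, -2.25]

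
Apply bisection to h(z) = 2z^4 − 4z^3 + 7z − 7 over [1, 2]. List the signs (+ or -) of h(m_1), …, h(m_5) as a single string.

+----

midpoint 1.5: h = 0.125 > 0 → [1, 1.5]
midpoint 1.25: h = -1.179688 < 0 → [1.25, 1.5]
midpoint 1.375: h = -0.624512 < 0 → [1.375, 1.5]
midpoint 1.4375: h = -0.2793 < 0 → [1.4375, 1.5]
midpoint 1.46875: h = -0.0852 < 0 → [1.46875, 1.5]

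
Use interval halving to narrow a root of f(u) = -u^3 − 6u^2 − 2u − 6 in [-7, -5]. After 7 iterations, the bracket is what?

midpoint -6: f = 6 > 0 → [-6, -5]
midpoint -5.5: f = -10.125 < 0 → [-6, -5.5]
midpoint -5.75: f = -2.765625 < 0 → [-6, -5.75]
midpoint -5.875: f = 1.4355 > 0 → [-5.875, -5.75]
midpoint -5.8125: f = -0.7097 < 0 → [-5.875, -5.8125]
midpoint -5.84375: f = 0.3517 > 0 → [-5.84375, -5.8125]
midpoint -5.828125: f = -0.1818 < 0 → [-5.84375, -5.828125]

[-5.84375, -5.828125]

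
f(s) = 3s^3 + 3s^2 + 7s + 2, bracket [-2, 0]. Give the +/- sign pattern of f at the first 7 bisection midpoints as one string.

--+-+--

s = -1 gives f = -5, negative; keep [-1, 0]
s = -0.5 gives f = -1.125, negative; keep [-0.5, 0]
s = -0.25 gives f = 0.390625, positive; keep [-0.5, -0.25]
s = -0.375 gives f = -0.3613, negative; keep [-0.375, -0.25]
s = -0.3125 gives f = 0.0139, positive; keep [-0.375, -0.3125]
s = -0.34375 gives f = -0.1736, negative; keep [-0.34375, -0.3125]
s = -0.328125 gives f = -0.0799, negative; keep [-0.328125, -0.3125]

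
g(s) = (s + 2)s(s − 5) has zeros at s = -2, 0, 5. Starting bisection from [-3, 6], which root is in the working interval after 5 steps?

5

m = 1.5, g(m) = -18.375 (−); new bracket [1.5, 6]
m = 3.75, g(m) = -26.953125 (−); new bracket [3.75, 6]
m = 4.875, g(m) = -4.189453 (−); new bracket [4.875, 6]
m = 5.4375, g(m) = 17.6931 (+); new bracket [4.875, 5.4375]
m = 5.15625, g(m) = 5.7655 (+); new bracket [4.875, 5.15625]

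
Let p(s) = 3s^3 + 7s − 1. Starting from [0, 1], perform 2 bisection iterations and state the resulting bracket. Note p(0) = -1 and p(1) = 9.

[0, 0.25]

m = 0.5, p(m) = 2.875 (+); new bracket [0, 0.5]
m = 0.25, p(m) = 0.796875 (+); new bracket [0, 0.25]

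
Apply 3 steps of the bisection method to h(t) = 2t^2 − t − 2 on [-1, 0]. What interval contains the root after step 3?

[-0.875, -0.75]

t = -0.5 gives h = -1, negative; keep [-1, -0.5]
t = -0.75 gives h = -0.125, negative; keep [-1, -0.75]
t = -0.875 gives h = 0.40625, positive; keep [-0.875, -0.75]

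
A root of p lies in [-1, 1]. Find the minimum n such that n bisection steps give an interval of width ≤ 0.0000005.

Width after n steps is 2/2^n. Need 2^n ≥ 2/0.0000005 = 4000000.
2^21 = 2097152 < 4000000 ≤ 2^22 = 4194304, so n = 22.

22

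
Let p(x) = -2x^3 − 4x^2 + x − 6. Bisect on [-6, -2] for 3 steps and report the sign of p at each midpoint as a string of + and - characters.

x = -4 gives p = 54, positive; keep [-4, -2]
x = -3 gives p = 9, positive; keep [-3, -2]
x = -2.5 gives p = -2.25, negative; keep [-3, -2.5]

++-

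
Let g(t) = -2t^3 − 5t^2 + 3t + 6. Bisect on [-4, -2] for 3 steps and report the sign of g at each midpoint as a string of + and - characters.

midpoint -3: g = 6 > 0 → [-3, -2]
midpoint -2.5: g = -1.5 < 0 → [-3, -2.5]
midpoint -2.75: g = 1.53125 > 0 → [-2.75, -2.5]

+-+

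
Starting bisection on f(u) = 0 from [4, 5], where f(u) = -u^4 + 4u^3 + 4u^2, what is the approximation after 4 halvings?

4.8125

u = 4.5 gives f = 35.4375, positive; keep [4.5, 5]
u = 4.75 gives f = 9.871094, positive; keep [4.75, 5]
u = 4.875 gives f = -6.312744, negative; keep [4.75, 4.875]
u = 4.8125 gives f = 2.0808, positive; keep [4.8125, 4.875]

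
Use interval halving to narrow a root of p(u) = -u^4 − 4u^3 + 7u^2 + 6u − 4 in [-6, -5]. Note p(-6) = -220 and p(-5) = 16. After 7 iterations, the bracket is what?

midpoint -5.5: p = -74.8125 < 0 → [-5.5, -5]
midpoint -5.25: p = -23.441406 < 0 → [-5.25, -5]
midpoint -5.125: p = -2.328369 < 0 → [-5.125, -5]
midpoint -5.0625: p = 7.1719 > 0 → [-5.125, -5.0625]
midpoint -5.09375: p = 2.5072 > 0 → [-5.125, -5.09375]
midpoint -5.109375: p = 0.111 > 0 → [-5.125, -5.109375]
midpoint -5.1171875: p = -1.1033 < 0 → [-5.1171875, -5.109375]

[-5.1171875, -5.109375]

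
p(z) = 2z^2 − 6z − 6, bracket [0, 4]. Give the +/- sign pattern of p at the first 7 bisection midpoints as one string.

----++-

midpoint 2: p = -10 < 0 → [2, 4]
midpoint 3: p = -6 < 0 → [3, 4]
midpoint 3.5: p = -2.5 < 0 → [3.5, 4]
midpoint 3.75: p = -0.375 < 0 → [3.75, 4]
midpoint 3.875: p = 0.7812 > 0 → [3.75, 3.875]
midpoint 3.8125: p = 0.1953 > 0 → [3.75, 3.8125]
midpoint 3.78125: p = -0.0918 < 0 → [3.78125, 3.8125]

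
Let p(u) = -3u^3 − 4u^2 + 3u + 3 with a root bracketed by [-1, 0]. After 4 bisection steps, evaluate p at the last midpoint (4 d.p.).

midpoint -0.5: p = 0.875 > 0 → [-1, -0.5]
midpoint -0.75: p = -0.234375 < 0 → [-0.75, -0.5]
midpoint -0.625: p = 0.294922 > 0 → [-0.75, -0.625]
midpoint -0.6875: p = 0.0217 > 0 → [-0.75, -0.6875]

0.0217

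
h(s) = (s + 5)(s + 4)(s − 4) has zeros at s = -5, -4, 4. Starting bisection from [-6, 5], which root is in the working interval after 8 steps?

h(-0.5) = -70.875 < 0, so the root lies in [-0.5, 5]
h(2.25) = -79.296875 < 0, so the root lies in [2.25, 5]
h(3.625) = -24.662109 < 0, so the root lies in [3.625, 5]
h(4.3125) = 24.1907 > 0, so the root lies in [3.625, 4.3125]
h(3.96875) = -2.2334 < 0, so the root lies in [3.96875, 4.3125]
h(4.140625) = 10.464 > 0, so the root lies in [3.96875, 4.140625]
h(4.0546875) = 3.9885 > 0, so the root lies in [3.96875, 4.0546875]
h(4.01171875) = 0.8461 > 0, so the root lies in [3.96875, 4.01171875]

4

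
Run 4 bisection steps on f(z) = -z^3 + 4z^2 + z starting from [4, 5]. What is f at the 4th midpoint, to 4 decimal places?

z = 4.5 gives f = -5.625, negative; keep [4, 4.5]
z = 4.25 gives f = -0.265625, negative; keep [4, 4.25]
z = 4.125 gives f = 1.998047, positive; keep [4.125, 4.25]
z = 4.1875 gives f = 0.8997, positive; keep [4.1875, 4.25]

0.8997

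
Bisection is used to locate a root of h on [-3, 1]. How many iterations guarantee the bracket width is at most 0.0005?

Width after n steps is 4/2^n. Need 2^n ≥ 4/0.0005 = 8000.
2^12 = 4096 < 8000 ≤ 2^13 = 8192, so n = 13.

13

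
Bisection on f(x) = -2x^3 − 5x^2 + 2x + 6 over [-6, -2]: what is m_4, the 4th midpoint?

-2.25

midpoint -4: f = 46 > 0 → [-4, -2]
midpoint -3: f = 9 > 0 → [-3, -2]
midpoint -2.5: f = 1 > 0 → [-2.5, -2]
midpoint -2.25: f = -1.0312 < 0 → [-2.5, -2.25]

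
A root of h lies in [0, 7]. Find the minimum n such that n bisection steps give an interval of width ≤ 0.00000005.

Width after n steps is 7/2^n. Need 2^n ≥ 7/0.00000005 = 140000000.
2^27 = 134217728 < 140000000 ≤ 2^28 = 268435456, so n = 28.

28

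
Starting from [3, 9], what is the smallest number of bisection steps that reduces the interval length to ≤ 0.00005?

17

Width after n steps is 6/2^n. Need 2^n ≥ 6/0.00005 = 120000.
2^16 = 65536 < 120000 ≤ 2^17 = 131072, so n = 17.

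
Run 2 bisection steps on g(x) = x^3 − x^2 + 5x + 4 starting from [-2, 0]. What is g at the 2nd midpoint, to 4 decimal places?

1.1250

x = -1 gives g = -3, negative; keep [-1, 0]
x = -0.5 gives g = 1.125, positive; keep [-1, -0.5]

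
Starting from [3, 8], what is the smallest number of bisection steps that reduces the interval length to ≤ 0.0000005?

Width after n steps is 5/2^n. Need 2^n ≥ 5/0.0000005 = 10000000.
2^23 = 8388608 < 10000000 ≤ 2^24 = 16777216, so n = 24.

24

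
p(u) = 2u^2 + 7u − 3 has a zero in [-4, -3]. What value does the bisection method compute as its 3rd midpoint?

midpoint -3.5: p = -3 < 0 → [-4, -3.5]
midpoint -3.75: p = -1.125 < 0 → [-4, -3.75]
midpoint -3.875: p = -0.09375 < 0 → [-4, -3.875]

-3.875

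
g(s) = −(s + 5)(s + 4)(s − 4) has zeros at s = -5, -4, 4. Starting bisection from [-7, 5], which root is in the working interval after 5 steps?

m = -1, g(m) = 60 (+); new bracket [-1, 5]
m = 2, g(m) = 84 (+); new bracket [2, 5]
m = 3.5, g(m) = 31.875 (+); new bracket [3.5, 5]
m = 4.25, g(m) = -19.0781 (−); new bracket [3.5, 4.25]
m = 3.875, g(m) = 8.7363 (+); new bracket [3.875, 4.25]

4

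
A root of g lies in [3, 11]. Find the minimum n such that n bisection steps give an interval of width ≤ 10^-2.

Width after n steps is 8/2^n. Need 2^n ≥ 8/10^-2 = 800.
2^9 = 512 < 800 ≤ 2^10 = 1024, so n = 10.

10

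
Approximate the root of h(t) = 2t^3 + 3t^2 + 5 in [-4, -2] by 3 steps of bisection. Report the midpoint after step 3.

m = -3, h(m) = -22 (−); new bracket [-3, -2]
m = -2.5, h(m) = -7.5 (−); new bracket [-2.5, -2]
m = -2.25, h(m) = -2.59375 (−); new bracket [-2.25, -2]

-2.25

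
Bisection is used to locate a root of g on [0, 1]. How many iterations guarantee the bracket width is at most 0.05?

Width after n steps is 1/2^n. Need 2^n ≥ 1/0.05 = 20.
2^4 = 16 < 20 ≤ 2^5 = 32, so n = 5.

5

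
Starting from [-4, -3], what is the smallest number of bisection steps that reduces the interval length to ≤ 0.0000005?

21

Width after n steps is 1/2^n. Need 2^n ≥ 1/0.0000005 = 2000000.
2^20 = 1048576 < 2000000 ≤ 2^21 = 2097152, so n = 21.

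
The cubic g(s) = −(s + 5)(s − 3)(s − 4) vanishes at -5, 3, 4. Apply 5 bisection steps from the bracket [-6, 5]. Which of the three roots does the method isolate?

m = -0.5, g(m) = -70.875 (−); new bracket [-6, -0.5]
m = -3.25, g(m) = -79.296875 (−); new bracket [-6, -3.25]
m = -4.625, g(m) = -24.662109 (−); new bracket [-6, -4.625]
m = -5.3125, g(m) = 24.1907 (+); new bracket [-5.3125, -4.625]
m = -4.96875, g(m) = -2.2334 (−); new bracket [-5.3125, -4.96875]

-5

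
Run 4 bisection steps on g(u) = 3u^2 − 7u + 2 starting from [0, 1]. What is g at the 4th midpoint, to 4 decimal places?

g(0.5) = -0.75 < 0, so the root lies in [0, 0.5]
g(0.25) = 0.4375 > 0, so the root lies in [0.25, 0.5]
g(0.375) = -0.203125 < 0, so the root lies in [0.25, 0.375]
g(0.3125) = 0.1055 > 0, so the root lies in [0.3125, 0.375]

0.1055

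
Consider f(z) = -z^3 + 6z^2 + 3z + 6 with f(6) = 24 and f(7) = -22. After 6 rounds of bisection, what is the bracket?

z = 6.5 gives f = 4.375, positive; keep [6.5, 7]
z = 6.75 gives f = -7.921875, negative; keep [6.5, 6.75]
z = 6.625 gives f = -1.556641, negative; keep [6.5, 6.625]
z = 6.5625 gives f = 1.4626, positive; keep [6.5625, 6.625]
z = 6.59375 gives f = -0.0335, negative; keep [6.5625, 6.59375]
z = 6.578125 gives f = 0.7179, positive; keep [6.578125, 6.59375]

[6.578125, 6.59375]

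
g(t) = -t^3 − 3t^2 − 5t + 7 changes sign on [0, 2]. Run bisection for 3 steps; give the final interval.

[0.75, 1]

t = 1 gives g = -2, negative; keep [0, 1]
t = 0.5 gives g = 3.625, positive; keep [0.5, 1]
t = 0.75 gives g = 1.140625, positive; keep [0.75, 1]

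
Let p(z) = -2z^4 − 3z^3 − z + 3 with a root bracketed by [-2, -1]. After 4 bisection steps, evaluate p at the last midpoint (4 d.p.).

m = -1.5, p(m) = 4.5 (+); new bracket [-2, -1.5]
m = -1.75, p(m) = 2.070312 (+); new bracket [-2, -1.75]
m = -1.875, p(m) = -0.068848 (−); new bracket [-1.875, -1.75]
m = -1.8125, p(m) = 1.091 (+); new bracket [-1.875, -1.8125]

1.0910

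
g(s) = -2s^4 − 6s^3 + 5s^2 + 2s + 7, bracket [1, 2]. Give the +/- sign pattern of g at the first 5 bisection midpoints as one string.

s = 1.5 gives g = -9.125, negative; keep [1, 1.5]
s = 1.25 gives g = 0.710938, positive; keep [1.25, 1.5]
s = 1.375 gives g = -3.543457, negative; keep [1.25, 1.375]
s = 1.3125 gives g = -1.2627, negative; keep [1.25, 1.3125]
s = 1.28125 gives g = -0.239, negative; keep [1.25, 1.28125]

-+---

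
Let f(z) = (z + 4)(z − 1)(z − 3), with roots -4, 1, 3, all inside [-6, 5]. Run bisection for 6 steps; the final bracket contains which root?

f(-0.5) = 18.375 > 0, so the root lies in [-6, -0.5]
f(-3.25) = 19.921875 > 0, so the root lies in [-6, -3.25]
f(-4.625) = -26.806641 < 0, so the root lies in [-4.625, -3.25]
f(-3.9375) = 2.1409 > 0, so the root lies in [-4.625, -3.9375]
f(-4.28125) = -10.8152 < 0, so the root lies in [-4.28125, -3.9375]
f(-4.109375) = -3.973 < 0, so the root lies in [-4.109375, -3.9375]

-4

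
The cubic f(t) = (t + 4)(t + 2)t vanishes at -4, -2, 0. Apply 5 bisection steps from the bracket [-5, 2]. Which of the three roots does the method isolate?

f(-1.5) = -1.875 < 0, so the root lies in [-1.5, 2]
f(0.25) = 2.390625 > 0, so the root lies in [-1.5, 0.25]
f(-0.625) = -2.900391 < 0, so the root lies in [-0.625, 0.25]
f(-0.1875) = -1.2957 < 0, so the root lies in [-0.1875, 0.25]
f(0.03125) = 0.2559 > 0, so the root lies in [-0.1875, 0.03125]

0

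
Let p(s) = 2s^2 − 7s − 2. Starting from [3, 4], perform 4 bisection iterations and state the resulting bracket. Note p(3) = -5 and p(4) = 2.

s = 3.5 gives p = -2, negative; keep [3.5, 4]
s = 3.75 gives p = -0.125, negative; keep [3.75, 4]
s = 3.875 gives p = 0.90625, positive; keep [3.75, 3.875]
s = 3.8125 gives p = 0.3828, positive; keep [3.75, 3.8125]

[3.75, 3.8125]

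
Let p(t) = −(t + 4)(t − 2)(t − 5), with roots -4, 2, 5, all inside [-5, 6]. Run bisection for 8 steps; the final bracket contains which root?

-4

m = 0.5, p(m) = -30.375 (−); new bracket [-5, 0.5]
m = -2.25, p(m) = -53.921875 (−); new bracket [-5, -2.25]
m = -3.625, p(m) = -18.193359 (−); new bracket [-5, -3.625]
m = -4.3125, p(m) = 18.3704 (+); new bracket [-4.3125, -3.625]
m = -3.96875, p(m) = -1.6729 (−); new bracket [-4.3125, -3.96875]
m = -4.140625, p(m) = 7.8932 (+); new bracket [-4.140625, -3.96875]
m = -4.0546875, p(m) = 2.9981 (+); new bracket [-4.0546875, -3.96875]
m = -4.01171875, p(m) = 0.6349 (+); new bracket [-4.01171875, -3.96875]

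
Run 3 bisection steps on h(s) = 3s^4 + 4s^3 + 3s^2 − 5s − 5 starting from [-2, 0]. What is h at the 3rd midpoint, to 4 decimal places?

h(-1) = 2 > 0, so the root lies in [-1, 0]
h(-0.5) = -2.0625 < 0, so the root lies in [-1, -0.5]
h(-0.75) = -0.300781 < 0, so the root lies in [-1, -0.75]

-0.3008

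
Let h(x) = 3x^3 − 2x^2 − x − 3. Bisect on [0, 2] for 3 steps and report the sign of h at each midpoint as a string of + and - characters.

m = 1, h(m) = -3 (−); new bracket [1, 2]
m = 1.5, h(m) = 1.125 (+); new bracket [1, 1.5]
m = 1.25, h(m) = -1.515625 (−); new bracket [1.25, 1.5]

-+-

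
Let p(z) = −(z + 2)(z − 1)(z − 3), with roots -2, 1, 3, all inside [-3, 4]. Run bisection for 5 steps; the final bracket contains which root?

midpoint 0.5: p = -3.125 < 0 → [-3, 0.5]
midpoint -1.25: p = -7.171875 < 0 → [-3, -1.25]
midpoint -2.125: p = 2.001953 > 0 → [-2.125, -1.25]
midpoint -1.6875: p = -3.9368 < 0 → [-2.125, -1.6875]
midpoint -1.90625: p = -1.3368 < 0 → [-2.125, -1.90625]

-2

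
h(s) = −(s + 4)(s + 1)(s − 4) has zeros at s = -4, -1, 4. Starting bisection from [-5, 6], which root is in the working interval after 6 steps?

h(0.5) = 23.625 > 0, so the root lies in [0.5, 6]
h(3.25) = 23.109375 > 0, so the root lies in [3.25, 6]
h(4.625) = -30.322266 < 0, so the root lies in [3.25, 4.625]
h(3.9375) = 2.4495 > 0, so the root lies in [3.9375, 4.625]
h(4.28125) = -12.3006 < 0, so the root lies in [3.9375, 4.28125]
h(4.109375) = -4.5318 < 0, so the root lies in [3.9375, 4.109375]

4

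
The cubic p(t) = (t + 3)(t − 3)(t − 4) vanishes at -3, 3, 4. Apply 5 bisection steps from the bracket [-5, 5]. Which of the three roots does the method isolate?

m = 0, p(m) = 36 (+); new bracket [-5, 0]
m = -2.5, p(m) = 17.875 (+); new bracket [-5, -2.5]
m = -3.75, p(m) = -39.234375 (−); new bracket [-3.75, -2.5]
m = -3.125, p(m) = -5.4551 (−); new bracket [-3.125, -2.5]
m = -2.8125, p(m) = 7.4246 (+); new bracket [-3.125, -2.8125]

-3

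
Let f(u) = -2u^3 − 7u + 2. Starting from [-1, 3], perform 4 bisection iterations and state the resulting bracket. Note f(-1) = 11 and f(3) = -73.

[0.25, 0.5]

u = 1 gives f = -7, negative; keep [-1, 1]
u = 0 gives f = 2, positive; keep [0, 1]
u = 0.5 gives f = -1.75, negative; keep [0, 0.5]
u = 0.25 gives f = 0.2188, positive; keep [0.25, 0.5]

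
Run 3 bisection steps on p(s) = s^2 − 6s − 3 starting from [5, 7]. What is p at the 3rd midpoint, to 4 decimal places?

-1.4375

m = 6, p(m) = -3 (−); new bracket [6, 7]
m = 6.5, p(m) = 0.25 (+); new bracket [6, 6.5]
m = 6.25, p(m) = -1.4375 (−); new bracket [6.25, 6.5]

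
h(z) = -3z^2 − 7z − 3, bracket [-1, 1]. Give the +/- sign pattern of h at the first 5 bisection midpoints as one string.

--++-

z = 0 gives h = -3, negative; keep [-1, 0]
z = -0.5 gives h = -0.25, negative; keep [-1, -0.5]
z = -0.75 gives h = 0.5625, positive; keep [-0.75, -0.5]
z = -0.625 gives h = 0.2031, positive; keep [-0.625, -0.5]
z = -0.5625 gives h = -0.0117, negative; keep [-0.625, -0.5625]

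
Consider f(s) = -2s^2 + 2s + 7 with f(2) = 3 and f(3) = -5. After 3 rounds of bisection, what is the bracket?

[2.375, 2.5]

m = 2.5, f(m) = -0.5 (−); new bracket [2, 2.5]
m = 2.25, f(m) = 1.375 (+); new bracket [2.25, 2.5]
m = 2.375, f(m) = 0.46875 (+); new bracket [2.375, 2.5]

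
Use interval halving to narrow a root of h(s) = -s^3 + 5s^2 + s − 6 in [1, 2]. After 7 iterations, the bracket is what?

midpoint 1.5: h = 3.375 > 0 → [1, 1.5]
midpoint 1.25: h = 1.109375 > 0 → [1, 1.25]
midpoint 1.125: h = 0.029297 > 0 → [1, 1.125]
midpoint 1.0625: h = -0.4924 < 0 → [1.0625, 1.125]
midpoint 1.09375: h = -0.2332 < 0 → [1.09375, 1.125]
midpoint 1.109375: h = -0.1024 < 0 → [1.109375, 1.125]
midpoint 1.1171875: h = -0.0366 < 0 → [1.1171875, 1.125]

[1.1171875, 1.125]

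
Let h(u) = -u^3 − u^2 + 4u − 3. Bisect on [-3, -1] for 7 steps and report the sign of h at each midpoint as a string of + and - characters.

---++--

h(-2) = -7 < 0, so the root lies in [-3, -2]
h(-2.5) = -3.625 < 0, so the root lies in [-3, -2.5]
h(-2.75) = -0.765625 < 0, so the root lies in [-3, -2.75]
h(-2.875) = 0.998 > 0, so the root lies in [-2.875, -2.75]
h(-2.8125) = 0.0872 > 0, so the root lies in [-2.8125, -2.75]
h(-2.78125) = -0.3464 < 0, so the root lies in [-2.8125, -2.78125]
h(-2.796875) = -0.1314 < 0, so the root lies in [-2.8125, -2.796875]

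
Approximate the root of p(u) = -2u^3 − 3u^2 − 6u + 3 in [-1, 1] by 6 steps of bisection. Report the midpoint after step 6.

0.40625

u = 0 gives p = 3, positive; keep [0, 1]
u = 0.5 gives p = -1, negative; keep [0, 0.5]
u = 0.25 gives p = 1.28125, positive; keep [0.25, 0.5]
u = 0.375 gives p = 0.2227, positive; keep [0.375, 0.5]
u = 0.4375 gives p = -0.3667, negative; keep [0.375, 0.4375]
u = 0.40625 gives p = -0.0667, negative; keep [0.375, 0.40625]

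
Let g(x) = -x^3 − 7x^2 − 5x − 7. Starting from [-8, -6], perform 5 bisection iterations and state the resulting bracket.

[-6.4375, -6.375]

x = -7 gives g = 28, positive; keep [-7, -6]
x = -6.5 gives g = 4.375, positive; keep [-6.5, -6]
x = -6.25 gives g = -5.046875, negative; keep [-6.5, -6.25]
x = -6.375 gives g = -0.5254, negative; keep [-6.5, -6.375]
x = -6.4375 gives g = 1.8767, positive; keep [-6.4375, -6.375]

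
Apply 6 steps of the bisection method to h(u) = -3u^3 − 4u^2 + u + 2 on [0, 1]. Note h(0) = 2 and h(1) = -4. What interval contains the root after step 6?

u = 0.5 gives h = 1.125, positive; keep [0.5, 1]
u = 0.75 gives h = -0.765625, negative; keep [0.5, 0.75]
u = 0.625 gives h = 0.330078, positive; keep [0.625, 0.75]
u = 0.6875 gives h = -0.178, negative; keep [0.625, 0.6875]
u = 0.65625 gives h = 0.0857, positive; keep [0.65625, 0.6875]
u = 0.671875 gives h = -0.0437, negative; keep [0.65625, 0.671875]

[0.65625, 0.671875]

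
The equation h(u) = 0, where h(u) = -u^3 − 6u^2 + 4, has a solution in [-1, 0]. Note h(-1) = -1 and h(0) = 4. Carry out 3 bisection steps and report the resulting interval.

[-1, -0.875]

u = -0.5 gives h = 2.625, positive; keep [-1, -0.5]
u = -0.75 gives h = 1.046875, positive; keep [-1, -0.75]
u = -0.875 gives h = 0.076172, positive; keep [-1, -0.875]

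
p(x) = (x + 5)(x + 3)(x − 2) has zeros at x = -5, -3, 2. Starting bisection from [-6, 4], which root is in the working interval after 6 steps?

2

m = -1, p(m) = -24 (−); new bracket [-1, 4]
m = 1.5, p(m) = -14.625 (−); new bracket [1.5, 4]
m = 2.75, p(m) = 33.421875 (+); new bracket [1.5, 2.75]
m = 2.125, p(m) = 4.5645 (+); new bracket [1.5, 2.125]
m = 1.8125, p(m) = -6.1472 (−); new bracket [1.8125, 2.125]
m = 1.96875, p(m) = -1.0821 (−); new bracket [1.96875, 2.125]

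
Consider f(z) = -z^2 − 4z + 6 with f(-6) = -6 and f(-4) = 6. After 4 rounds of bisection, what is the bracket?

[-5.25, -5.125]

midpoint -5: f = 1 > 0 → [-6, -5]
midpoint -5.5: f = -2.25 < 0 → [-5.5, -5]
midpoint -5.25: f = -0.5625 < 0 → [-5.25, -5]
midpoint -5.125: f = 0.2344 > 0 → [-5.25, -5.125]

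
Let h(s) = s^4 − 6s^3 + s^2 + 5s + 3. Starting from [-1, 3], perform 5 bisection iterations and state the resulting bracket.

s = 1 gives h = 4, positive; keep [1, 3]
s = 2 gives h = -15, negative; keep [1, 2]
s = 1.5 gives h = -2.4375, negative; keep [1, 1.5]
s = 1.25 gives h = 1.5352, positive; keep [1.25, 1.5]
s = 1.375 gives h = -0.2576, negative; keep [1.25, 1.375]

[1.25, 1.375]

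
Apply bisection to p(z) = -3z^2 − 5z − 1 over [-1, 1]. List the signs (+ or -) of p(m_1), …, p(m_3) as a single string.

midpoint 0: p = -1 < 0 → [-1, 0]
midpoint -0.5: p = 0.75 > 0 → [-0.5, 0]
midpoint -0.25: p = 0.0625 > 0 → [-0.25, 0]

-++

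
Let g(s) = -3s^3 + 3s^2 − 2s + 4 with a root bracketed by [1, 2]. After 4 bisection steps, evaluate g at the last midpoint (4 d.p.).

m = 1.5, g(m) = -2.375 (−); new bracket [1, 1.5]
m = 1.25, g(m) = 0.328125 (+); new bracket [1.25, 1.5]
m = 1.375, g(m) = -0.876953 (−); new bracket [1.25, 1.375]
m = 1.3125, g(m) = -0.24 (−); new bracket [1.25, 1.3125]

-0.2400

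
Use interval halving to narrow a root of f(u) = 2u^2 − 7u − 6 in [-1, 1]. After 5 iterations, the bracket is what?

m = 0, f(m) = -6 (−); new bracket [-1, 0]
m = -0.5, f(m) = -2 (−); new bracket [-1, -0.5]
m = -0.75, f(m) = 0.375 (+); new bracket [-0.75, -0.5]
m = -0.625, f(m) = -0.8438 (−); new bracket [-0.75, -0.625]
m = -0.6875, f(m) = -0.2422 (−); new bracket [-0.75, -0.6875]

[-0.75, -0.6875]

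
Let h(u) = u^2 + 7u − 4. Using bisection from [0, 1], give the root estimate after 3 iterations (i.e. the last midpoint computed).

u = 0.5 gives h = -0.25, negative; keep [0.5, 1]
u = 0.75 gives h = 1.8125, positive; keep [0.5, 0.75]
u = 0.625 gives h = 0.765625, positive; keep [0.5, 0.625]

0.625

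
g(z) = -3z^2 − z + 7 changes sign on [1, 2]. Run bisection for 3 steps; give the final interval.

m = 1.5, g(m) = -1.25 (−); new bracket [1, 1.5]
m = 1.25, g(m) = 1.0625 (+); new bracket [1.25, 1.5]
m = 1.375, g(m) = -0.046875 (−); new bracket [1.25, 1.375]

[1.25, 1.375]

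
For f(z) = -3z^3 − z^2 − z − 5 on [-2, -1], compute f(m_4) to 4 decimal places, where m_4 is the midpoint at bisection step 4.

midpoint -1.5: f = 4.375 > 0 → [-1.5, -1]
midpoint -1.25: f = 0.546875 > 0 → [-1.25, -1]
midpoint -1.125: f = -0.869141 < 0 → [-1.25, -1.125]
midpoint -1.1875: f = -0.199 < 0 → [-1.25, -1.1875]

-0.1990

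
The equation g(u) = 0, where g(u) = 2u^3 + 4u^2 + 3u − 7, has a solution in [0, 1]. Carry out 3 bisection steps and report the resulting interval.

[0.75, 0.875]

midpoint 0.5: g = -4.25 < 0 → [0.5, 1]
midpoint 0.75: g = -1.65625 < 0 → [0.75, 1]
midpoint 0.875: g = 0.027344 > 0 → [0.75, 0.875]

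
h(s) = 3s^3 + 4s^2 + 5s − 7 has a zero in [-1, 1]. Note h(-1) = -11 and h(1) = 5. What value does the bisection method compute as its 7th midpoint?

0.734375

s = 0 gives h = -7, negative; keep [0, 1]
s = 0.5 gives h = -3.125, negative; keep [0.5, 1]
s = 0.75 gives h = 0.265625, positive; keep [0.5, 0.75]
s = 0.625 gives h = -1.5801, negative; keep [0.625, 0.75]
s = 0.6875 gives h = -0.697, negative; keep [0.6875, 0.75]
s = 0.71875 gives h = -0.2259, negative; keep [0.71875, 0.75]
s = 0.734375 gives h = 0.0173, positive; keep [0.71875, 0.734375]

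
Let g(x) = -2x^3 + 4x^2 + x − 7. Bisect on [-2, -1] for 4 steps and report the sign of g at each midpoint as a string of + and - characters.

++-+

midpoint -1.5: g = 7.25 > 0 → [-1.5, -1]
midpoint -1.25: g = 1.90625 > 0 → [-1.25, -1]
midpoint -1.125: g = -0.214844 < 0 → [-1.25, -1.125]
midpoint -1.1875: g = 0.8022 > 0 → [-1.1875, -1.125]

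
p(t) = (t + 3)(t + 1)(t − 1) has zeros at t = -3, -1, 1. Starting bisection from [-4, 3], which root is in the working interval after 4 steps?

p(-0.5) = -1.875 < 0, so the root lies in [-0.5, 3]
p(1.25) = 2.390625 > 0, so the root lies in [-0.5, 1.25]
p(0.375) = -2.900391 < 0, so the root lies in [0.375, 1.25]
p(0.8125) = -1.2957 < 0, so the root lies in [0.8125, 1.25]

1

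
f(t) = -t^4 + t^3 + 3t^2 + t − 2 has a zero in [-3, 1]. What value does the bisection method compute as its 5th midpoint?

0.625

midpoint -1: f = -2 < 0 → [-1, 1]
midpoint 0: f = -2 < 0 → [0, 1]
midpoint 0.5: f = -0.6875 < 0 → [0.5, 1]
midpoint 0.75: f = 0.543 > 0 → [0.5, 0.75]
midpoint 0.625: f = -0.1116 < 0 → [0.625, 0.75]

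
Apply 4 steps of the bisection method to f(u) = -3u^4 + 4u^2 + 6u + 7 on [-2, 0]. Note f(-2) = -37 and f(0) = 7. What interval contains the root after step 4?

midpoint -1: f = 2 > 0 → [-2, -1]
midpoint -1.5: f = -8.1875 < 0 → [-1.5, -1]
midpoint -1.25: f = -1.574219 < 0 → [-1.25, -1]
midpoint -1.125: f = 0.5071 > 0 → [-1.25, -1.125]

[-1.25, -1.125]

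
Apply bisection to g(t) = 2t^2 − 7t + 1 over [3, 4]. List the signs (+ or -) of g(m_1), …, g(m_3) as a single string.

m = 3.5, g(m) = 1 (+); new bracket [3, 3.5]
m = 3.25, g(m) = -0.625 (−); new bracket [3.25, 3.5]
m = 3.375, g(m) = 0.15625 (+); new bracket [3.25, 3.375]

+-+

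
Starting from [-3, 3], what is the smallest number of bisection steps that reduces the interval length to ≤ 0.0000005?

Width after n steps is 6/2^n. Need 2^n ≥ 6/0.0000005 = 12000000.
2^23 = 8388608 < 12000000 ≤ 2^24 = 16777216, so n = 24.

24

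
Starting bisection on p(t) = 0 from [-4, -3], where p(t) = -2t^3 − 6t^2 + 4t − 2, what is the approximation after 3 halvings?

t = -3.5 gives p = -3.75, negative; keep [-4, -3.5]
t = -3.75 gives p = 4.09375, positive; keep [-3.75, -3.5]
t = -3.625 gives p = -0.074219, negative; keep [-3.75, -3.625]

-3.625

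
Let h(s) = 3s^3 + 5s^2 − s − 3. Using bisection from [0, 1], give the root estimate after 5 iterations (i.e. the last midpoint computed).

0.71875

midpoint 0.5: h = -1.875 < 0 → [0.5, 1]
midpoint 0.75: h = 0.328125 > 0 → [0.5, 0.75]
midpoint 0.625: h = -0.939453 < 0 → [0.625, 0.75]
midpoint 0.6875: h = -0.3494 < 0 → [0.6875, 0.75]
midpoint 0.71875: h = -0.0218 < 0 → [0.71875, 0.75]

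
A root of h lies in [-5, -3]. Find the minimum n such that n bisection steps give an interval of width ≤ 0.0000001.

25

Width after n steps is 2/2^n. Need 2^n ≥ 2/0.0000001 = 20000000.
2^24 = 16777216 < 20000000 ≤ 2^25 = 33554432, so n = 25.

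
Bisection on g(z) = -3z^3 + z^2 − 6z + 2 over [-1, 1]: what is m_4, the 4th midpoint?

midpoint 0: g = 2 > 0 → [0, 1]
midpoint 0.5: g = -1.125 < 0 → [0, 0.5]
midpoint 0.25: g = 0.515625 > 0 → [0.25, 0.5]
midpoint 0.375: g = -0.2676 < 0 → [0.25, 0.375]

0.375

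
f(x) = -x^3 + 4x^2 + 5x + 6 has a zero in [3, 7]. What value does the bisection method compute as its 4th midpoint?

midpoint 5: f = 6 > 0 → [5, 7]
midpoint 6: f = -36 < 0 → [5, 6]
midpoint 5.5: f = -11.875 < 0 → [5, 5.5]
midpoint 5.25: f = -2.2031 < 0 → [5, 5.25]

5.25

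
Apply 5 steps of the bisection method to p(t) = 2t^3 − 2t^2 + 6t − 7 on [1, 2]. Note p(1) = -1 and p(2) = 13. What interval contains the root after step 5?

[1.09375, 1.125]

midpoint 1.5: p = 4.25 > 0 → [1, 1.5]
midpoint 1.25: p = 1.28125 > 0 → [1, 1.25]
midpoint 1.125: p = 0.066406 > 0 → [1, 1.125]
midpoint 1.0625: p = -0.4839 < 0 → [1.0625, 1.125]
midpoint 1.09375: p = -0.2132 < 0 → [1.09375, 1.125]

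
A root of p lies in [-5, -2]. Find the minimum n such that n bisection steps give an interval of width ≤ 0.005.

Width after n steps is 3/2^n. Need 2^n ≥ 3/0.005 = 600.
2^9 = 512 < 600 ≤ 2^10 = 1024, so n = 10.

10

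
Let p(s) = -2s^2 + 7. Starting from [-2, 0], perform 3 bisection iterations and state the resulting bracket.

midpoint -1: p = 5 > 0 → [-2, -1]
midpoint -1.5: p = 2.5 > 0 → [-2, -1.5]
midpoint -1.75: p = 0.875 > 0 → [-2, -1.75]

[-2, -1.75]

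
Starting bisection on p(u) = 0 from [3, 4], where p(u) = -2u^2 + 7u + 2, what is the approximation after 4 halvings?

midpoint 3.5: p = 2 > 0 → [3.5, 4]
midpoint 3.75: p = 0.125 > 0 → [3.75, 4]
midpoint 3.875: p = -0.90625 < 0 → [3.75, 3.875]
midpoint 3.8125: p = -0.3828 < 0 → [3.75, 3.8125]

3.8125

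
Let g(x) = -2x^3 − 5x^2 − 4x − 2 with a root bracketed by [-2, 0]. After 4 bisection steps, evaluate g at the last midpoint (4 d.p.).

m = -1, g(m) = -1 (−); new bracket [-2, -1]
m = -1.5, g(m) = -0.5 (−); new bracket [-2, -1.5]
m = -1.75, g(m) = 0.40625 (+); new bracket [-1.75, -1.5]
m = -1.625, g(m) = -0.1211 (−); new bracket [-1.75, -1.625]

-0.1211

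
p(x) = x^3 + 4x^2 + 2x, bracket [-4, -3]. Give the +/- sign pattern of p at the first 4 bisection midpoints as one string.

midpoint -3.5: p = -0.875 < 0 → [-3.5, -3]
midpoint -3.25: p = 1.421875 > 0 → [-3.5, -3.25]
midpoint -3.375: p = 0.369141 > 0 → [-3.5, -3.375]
midpoint -3.4375: p = -0.2283 < 0 → [-3.4375, -3.375]

-++-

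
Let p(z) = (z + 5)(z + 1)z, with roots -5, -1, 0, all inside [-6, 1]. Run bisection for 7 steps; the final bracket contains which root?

midpoint -2.5: p = 9.375 > 0 → [-6, -2.5]
midpoint -4.25: p = 10.359375 > 0 → [-6, -4.25]
midpoint -5.125: p = -2.642578 < 0 → [-5.125, -4.25]
midpoint -4.6875: p = 5.4016 > 0 → [-5.125, -4.6875]
midpoint -4.90625: p = 1.7967 > 0 → [-5.125, -4.90625]
midpoint -5.015625: p = -0.3147 < 0 → [-5.015625, -4.90625]
midpoint -4.9609375: p = 0.7676 > 0 → [-5.015625, -4.9609375]

-5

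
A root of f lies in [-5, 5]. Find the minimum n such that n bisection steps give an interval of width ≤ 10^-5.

Width after n steps is 10/2^n. Need 2^n ≥ 10/10^-5 = 1000000.
2^19 = 524288 < 1000000 ≤ 2^20 = 1048576, so n = 20.

20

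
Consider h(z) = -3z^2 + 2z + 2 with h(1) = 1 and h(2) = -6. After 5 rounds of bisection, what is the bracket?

z = 1.5 gives h = -1.75, negative; keep [1, 1.5]
z = 1.25 gives h = -0.1875, negative; keep [1, 1.25]
z = 1.125 gives h = 0.453125, positive; keep [1.125, 1.25]
z = 1.1875 gives h = 0.1445, positive; keep [1.1875, 1.25]
z = 1.21875 gives h = -0.0186, negative; keep [1.1875, 1.21875]

[1.1875, 1.21875]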